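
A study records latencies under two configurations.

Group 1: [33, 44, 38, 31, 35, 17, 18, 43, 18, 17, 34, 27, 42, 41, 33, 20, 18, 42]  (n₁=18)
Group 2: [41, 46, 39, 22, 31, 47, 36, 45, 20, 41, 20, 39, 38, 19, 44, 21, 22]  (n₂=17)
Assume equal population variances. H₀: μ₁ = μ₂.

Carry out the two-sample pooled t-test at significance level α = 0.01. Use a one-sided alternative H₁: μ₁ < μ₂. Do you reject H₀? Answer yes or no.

reject H₀: no

x̄₁=30.611, s₁=10.205, n₁=18
x̄₂=33.588, s₂=10.554, n₂=17
s_p² = [17·10.205² + 16·10.554²]/33 = 107.6483
SE = √(s_p²·(1/18+1/17)) = 3.5089
t = (30.611−33.588)/3.5089 = -0.8484
df = 33
p-value (one-sided, H₁ less) = 0.20115
At α=0.01: p ≥ α → fail to reject H₀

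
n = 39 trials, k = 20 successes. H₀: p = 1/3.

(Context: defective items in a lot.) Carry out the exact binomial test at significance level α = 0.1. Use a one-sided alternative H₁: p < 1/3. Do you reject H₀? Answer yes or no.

Exact binomial: n=39, k=20, p₀=1/3=0.3333
P(X≤20) from Σ C(n,i)·p₀^i·(1−p₀)^(n−i)
p-value (one-sided, H₁ less) = 0.99342
At α=0.1: p ≥ α → fail to reject H₀

reject H₀: no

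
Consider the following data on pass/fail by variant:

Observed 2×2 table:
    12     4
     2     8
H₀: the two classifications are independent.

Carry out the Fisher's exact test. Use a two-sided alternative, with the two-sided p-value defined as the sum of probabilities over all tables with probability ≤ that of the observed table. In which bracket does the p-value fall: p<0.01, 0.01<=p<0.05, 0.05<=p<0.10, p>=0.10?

Margins: r₁=16, r₂=10, c₁=14, c₂=12, n=26
p_obs = C(16,12)·C(10,2)/C(26,14); sum pmf over tables with pmf ≤ p_obs
p-value (two-sided) = 0.01378
→ bracket: 0.01<=p<0.05

p-value bracket: 0.01<=p<0.05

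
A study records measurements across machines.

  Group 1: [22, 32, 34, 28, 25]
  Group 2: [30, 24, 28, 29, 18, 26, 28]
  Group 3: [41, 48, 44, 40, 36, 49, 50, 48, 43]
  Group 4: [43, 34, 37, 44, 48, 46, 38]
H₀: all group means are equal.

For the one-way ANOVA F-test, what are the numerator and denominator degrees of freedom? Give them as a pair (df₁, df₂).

k = 4 groups, N = 28 total
df = (k−1, N−k) = (4−1, 28−4) = (3, 24)

degrees of freedom = [3, 24]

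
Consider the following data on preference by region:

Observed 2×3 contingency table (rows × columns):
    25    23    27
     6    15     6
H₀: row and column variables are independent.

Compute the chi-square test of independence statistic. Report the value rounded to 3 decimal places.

test statistic = 5.272

Row totals [75, 27], col totals [31, 38, 33], n=102
χ² = (25−22.79)²/22.79 + (23−27.94)²/27.94 + (27−24.26)²/24.26 + (6−8.21)²/8.21 + (15−10.06)²/10.06 + (6−8.74)²/8.74 = 5.2724
df = 2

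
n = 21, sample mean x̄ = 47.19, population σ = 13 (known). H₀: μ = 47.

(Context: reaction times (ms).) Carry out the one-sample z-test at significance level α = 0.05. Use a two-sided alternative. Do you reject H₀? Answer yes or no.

reject H₀: no

SE = σ/√n = 13/√21 = 2.8368
z = (x̄−μ₀)/SE = (47.19−47)/2.8368 = 0.0670
p-value (two-sided) = 0.94660
At α=0.05: p ≥ α → fail to reject H₀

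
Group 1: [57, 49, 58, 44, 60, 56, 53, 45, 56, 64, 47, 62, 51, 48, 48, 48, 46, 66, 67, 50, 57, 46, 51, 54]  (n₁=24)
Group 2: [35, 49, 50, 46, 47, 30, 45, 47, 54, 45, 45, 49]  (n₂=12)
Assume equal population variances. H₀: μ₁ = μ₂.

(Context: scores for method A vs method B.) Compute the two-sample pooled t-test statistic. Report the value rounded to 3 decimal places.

test statistic = 3.478

x̄₁=53.458, s₁=6.833, n₁=24
x̄₂=45.167, s₂=6.548, n₂=12
s_p² = [23·6.833² + 11·6.548²]/34 = 45.4596
SE = √(s_p²·(1/24+1/12)) = 2.3838
t = (53.458−45.167)/2.3838 = 3.4784
df = 34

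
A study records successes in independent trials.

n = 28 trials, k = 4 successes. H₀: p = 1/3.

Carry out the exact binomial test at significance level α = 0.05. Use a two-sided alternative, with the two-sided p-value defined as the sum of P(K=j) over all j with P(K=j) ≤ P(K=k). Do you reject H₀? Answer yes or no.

Exact binomial: n=28, k=4, p₀=1/3=0.3333
P(X=j) = C(n,j)·p₀^j·(1−p₀)^(n−j); p = Σ P(X=j) over j with P(X=j) ≤ P(X=4)
p-value (two-sided) = 0.04267
At α=0.05: p < α → reject H₀

reject H₀: yes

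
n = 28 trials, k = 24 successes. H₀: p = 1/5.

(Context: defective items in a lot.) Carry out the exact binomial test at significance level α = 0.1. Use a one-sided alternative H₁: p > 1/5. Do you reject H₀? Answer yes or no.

Exact binomial: n=28, k=24, p₀=1/5=0.2000
P(X≥24) from Σ C(n,i)·p₀^i·(1−p₀)^(n−i)
p-value (one-sided, H₁ greater) = 0.00000
At α=0.1: p < α → reject H₀

reject H₀: yes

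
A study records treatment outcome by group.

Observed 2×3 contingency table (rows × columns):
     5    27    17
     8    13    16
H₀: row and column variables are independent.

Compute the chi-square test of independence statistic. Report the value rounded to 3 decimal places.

test statistic = 4.027

Row totals [49, 37], col totals [13, 40, 33], n=86
χ² = (5−7.41)²/7.41 + (27−22.79)²/22.79 + (17−18.80)²/18.80 + (8−5.59)²/5.59 + (13−17.21)²/17.21 + (16−14.20)²/14.20 = 4.0266
df = 2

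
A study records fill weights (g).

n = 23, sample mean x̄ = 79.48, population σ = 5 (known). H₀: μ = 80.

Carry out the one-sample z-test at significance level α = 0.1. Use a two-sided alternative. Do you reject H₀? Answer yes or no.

reject H₀: no

SE = σ/√n = 5/√23 = 1.0426
z = (x̄−μ₀)/SE = (79.48−80)/1.0426 = -0.4988
p-value (two-sided) = 0.61794
At α=0.1: p ≥ α → fail to reject H₀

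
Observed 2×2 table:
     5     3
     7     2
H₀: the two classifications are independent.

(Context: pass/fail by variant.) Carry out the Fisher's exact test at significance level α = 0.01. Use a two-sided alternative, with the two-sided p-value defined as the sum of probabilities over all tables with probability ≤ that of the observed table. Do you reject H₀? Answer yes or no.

Margins: r₁=8, r₂=9, c₁=12, c₂=5, n=17
p_obs = C(8,5)·C(9,7)/C(17,12); sum pmf over tables with pmf ≤ p_obs
p-value (two-sided) = 0.61991
At α=0.01: p ≥ α → fail to reject H₀

reject H₀: no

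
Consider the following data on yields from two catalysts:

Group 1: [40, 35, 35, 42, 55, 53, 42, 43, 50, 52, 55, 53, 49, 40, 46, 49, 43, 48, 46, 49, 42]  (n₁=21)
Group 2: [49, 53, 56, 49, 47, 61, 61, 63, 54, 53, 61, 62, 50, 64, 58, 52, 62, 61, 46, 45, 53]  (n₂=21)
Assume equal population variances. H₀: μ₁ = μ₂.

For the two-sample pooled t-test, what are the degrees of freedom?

df = n₁ + n₂ − 2 = 21 + 21 − 2 = 40

degrees of freedom = 40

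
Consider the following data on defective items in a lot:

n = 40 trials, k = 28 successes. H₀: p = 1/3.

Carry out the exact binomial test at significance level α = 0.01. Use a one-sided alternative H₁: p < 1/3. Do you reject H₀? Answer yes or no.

Exact binomial: n=40, k=28, p₀=1/3=0.3333
P(X≤28) from Σ C(n,i)·p₀^i·(1−p₀)^(n−i)
p-value (one-sided, H₁ less) = 1.00000
At α=0.01: p ≥ α → fail to reject H₀

reject H₀: no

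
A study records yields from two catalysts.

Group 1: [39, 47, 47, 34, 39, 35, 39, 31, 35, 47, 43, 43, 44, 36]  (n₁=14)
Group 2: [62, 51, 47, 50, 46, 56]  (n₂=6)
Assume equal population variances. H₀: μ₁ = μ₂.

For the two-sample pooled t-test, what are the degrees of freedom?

degrees of freedom = 18

df = n₁ + n₂ − 2 = 14 + 6 − 2 = 18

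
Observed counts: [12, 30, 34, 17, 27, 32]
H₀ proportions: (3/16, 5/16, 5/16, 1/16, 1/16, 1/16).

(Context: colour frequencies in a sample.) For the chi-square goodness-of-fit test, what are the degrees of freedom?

degrees of freedom = 5

df = k − 1 = 6 − 1 = 5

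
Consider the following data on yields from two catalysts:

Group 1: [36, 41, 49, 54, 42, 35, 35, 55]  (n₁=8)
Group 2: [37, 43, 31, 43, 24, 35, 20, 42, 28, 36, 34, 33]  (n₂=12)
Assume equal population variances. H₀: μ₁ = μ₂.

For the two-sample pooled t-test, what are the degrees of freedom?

degrees of freedom = 18

df = n₁ + n₂ − 2 = 8 + 12 − 2 = 18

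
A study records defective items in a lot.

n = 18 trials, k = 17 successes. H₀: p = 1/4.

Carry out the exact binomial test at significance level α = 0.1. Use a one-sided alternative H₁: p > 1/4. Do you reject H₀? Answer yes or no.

Exact binomial: n=18, k=17, p₀=1/4=0.2500
P(X≥17) from Σ C(n,i)·p₀^i·(1−p₀)^(n−i)
p-value (one-sided, H₁ greater) = 0.00000
At α=0.1: p < α → reject H₀

reject H₀: yes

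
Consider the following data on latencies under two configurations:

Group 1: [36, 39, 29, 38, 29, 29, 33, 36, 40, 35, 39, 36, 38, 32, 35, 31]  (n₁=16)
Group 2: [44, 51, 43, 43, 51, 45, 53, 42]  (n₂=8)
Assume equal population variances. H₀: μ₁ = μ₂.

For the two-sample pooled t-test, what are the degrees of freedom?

degrees of freedom = 22

df = n₁ + n₂ − 2 = 16 + 8 − 2 = 22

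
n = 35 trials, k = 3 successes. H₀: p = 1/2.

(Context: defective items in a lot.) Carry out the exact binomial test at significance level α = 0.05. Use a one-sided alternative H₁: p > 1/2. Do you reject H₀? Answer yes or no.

Exact binomial: n=35, k=3, p₀=1/2=0.5000
P(X≥3) from Σ C(n,i)·p₀^i·(1−p₀)^(n−i)
p-value (one-sided, H₁ greater) = 1.00000
At α=0.05: p ≥ α → fail to reject H₀

reject H₀: no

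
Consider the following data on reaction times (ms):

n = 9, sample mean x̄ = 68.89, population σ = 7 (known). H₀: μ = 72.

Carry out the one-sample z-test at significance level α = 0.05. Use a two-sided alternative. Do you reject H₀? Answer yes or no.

reject H₀: no

SE = σ/√n = 7/√9 = 2.3333
z = (x̄−μ₀)/SE = (68.89−72)/2.3333 = -1.3329
p-value (two-sided) = 0.18258
At α=0.05: p ≥ α → fail to reject H₀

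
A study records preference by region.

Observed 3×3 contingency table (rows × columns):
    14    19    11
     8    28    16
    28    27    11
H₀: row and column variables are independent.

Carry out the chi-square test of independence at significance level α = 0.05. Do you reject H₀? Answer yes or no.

Row totals [44, 52, 66], col totals [50, 74, 38], n=162
χ² = (14−13.58)²/13.58 + (19−20.10)²/20.10 + (11−10.32)²/10.32 + (8−16.05)²/16.05 + (28−23.75)²/23.75 + (16−12.20)²/12.20 + (28−20.37)²/20.37 + (27−30.15)²/30.15 + (11−15.48)²/15.48 = 10.5831
df = 4
p-value (upper-tail) = 0.03167
At α=0.05: p < α → reject H₀

reject H₀: yes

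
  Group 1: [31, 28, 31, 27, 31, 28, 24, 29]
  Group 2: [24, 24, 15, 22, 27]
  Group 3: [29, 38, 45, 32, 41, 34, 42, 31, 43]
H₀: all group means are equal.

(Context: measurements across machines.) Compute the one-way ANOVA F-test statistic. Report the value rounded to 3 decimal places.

Group means [28.62, 22.40, 37.22], grand mean 30.727
SSB = Σnᵢ(x̄ᵢ−x̄)² = 761.733; SSW = ΣΣ(x−x̄ᵢ)² = 398.631
MSB = 761.733/2 = 380.8665; MSW = 398.631/19 = 20.9806
F = MSB/MSW = 18.1533
df = (2, 19)

test statistic = 18.153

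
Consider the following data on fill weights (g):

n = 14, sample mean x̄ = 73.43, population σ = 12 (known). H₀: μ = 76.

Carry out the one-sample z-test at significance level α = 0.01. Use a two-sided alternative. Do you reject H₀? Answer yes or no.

SE = σ/√n = 12/√14 = 3.2071
z = (x̄−μ₀)/SE = (73.43−76)/3.2071 = -0.8013
p-value (two-sided) = 0.42294
At α=0.01: p ≥ α → fail to reject H₀

reject H₀: no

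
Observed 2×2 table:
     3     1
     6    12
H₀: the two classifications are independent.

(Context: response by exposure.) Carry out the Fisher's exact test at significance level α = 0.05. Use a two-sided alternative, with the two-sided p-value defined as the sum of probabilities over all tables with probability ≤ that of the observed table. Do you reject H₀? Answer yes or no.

reject H₀: no

Margins: r₁=4, r₂=18, c₁=9, c₂=13, n=22
p_obs = C(4,3)·C(18,6)/C(22,9); sum pmf over tables with pmf ≤ p_obs
p-value (two-sided) = 0.26425
At α=0.05: p ≥ α → fail to reject H₀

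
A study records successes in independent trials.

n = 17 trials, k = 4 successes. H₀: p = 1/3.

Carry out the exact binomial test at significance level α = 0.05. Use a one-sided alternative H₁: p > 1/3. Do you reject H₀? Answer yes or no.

Exact binomial: n=17, k=4, p₀=1/3=0.3333
P(X≥4) from Σ C(n,i)·p₀^i·(1−p₀)^(n−i)
p-value (one-sided, H₁ greater) = 0.86958
At α=0.05: p ≥ α → fail to reject H₀

reject H₀: no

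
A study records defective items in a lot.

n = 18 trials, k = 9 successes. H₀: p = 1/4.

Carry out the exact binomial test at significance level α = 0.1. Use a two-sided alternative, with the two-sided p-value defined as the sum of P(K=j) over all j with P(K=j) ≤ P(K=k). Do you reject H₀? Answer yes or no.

Exact binomial: n=18, k=9, p₀=1/4=0.2500
P(X=j) = C(n,j)·p₀^j·(1−p₀)^(n−j); p = Σ P(X=j) over j with P(X=j) ≤ P(X=9)
p-value (two-sided) = 0.02499
At α=0.1: p < α → reject H₀

reject H₀: yes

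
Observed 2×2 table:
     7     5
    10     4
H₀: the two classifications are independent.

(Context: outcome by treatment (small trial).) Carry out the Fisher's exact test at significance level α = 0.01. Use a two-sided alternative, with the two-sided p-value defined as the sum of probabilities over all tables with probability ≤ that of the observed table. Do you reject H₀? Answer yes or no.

Margins: r₁=12, r₂=14, c₁=17, c₂=9, n=26
p_obs = C(12,7)·C(14,10)/C(26,17); sum pmf over tables with pmf ≤ p_obs
p-value (two-sided) = 0.68284
At α=0.01: p ≥ α → fail to reject H₀

reject H₀: no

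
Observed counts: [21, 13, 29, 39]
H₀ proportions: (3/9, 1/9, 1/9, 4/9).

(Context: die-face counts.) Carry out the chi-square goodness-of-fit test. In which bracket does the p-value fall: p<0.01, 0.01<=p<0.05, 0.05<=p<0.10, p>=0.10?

n = 102; E_i = n·p_i = [34.00, 11.33, 11.33, 45.33]
χ² = (21−34.00)²/34.00 + (13−11.33)²/11.33 + (29−11.33)²/11.33 + (39−45.33)²/45.33 = 33.6397
df = 3
p-value (upper-tail) = 0.00000
→ bracket: p<0.01

p-value bracket: p<0.01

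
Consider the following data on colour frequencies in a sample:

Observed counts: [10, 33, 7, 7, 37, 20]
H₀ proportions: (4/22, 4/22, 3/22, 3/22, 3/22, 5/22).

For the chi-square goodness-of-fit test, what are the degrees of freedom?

df = k − 1 = 6 − 1 = 5

degrees of freedom = 5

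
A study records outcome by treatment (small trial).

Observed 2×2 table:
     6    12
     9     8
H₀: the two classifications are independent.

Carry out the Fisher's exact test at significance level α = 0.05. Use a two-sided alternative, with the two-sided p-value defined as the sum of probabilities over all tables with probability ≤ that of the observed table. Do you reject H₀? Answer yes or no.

reject H₀: no

Margins: r₁=18, r₂=17, c₁=15, c₂=20, n=35
p_obs = C(18,6)·C(17,9)/C(35,15); sum pmf over tables with pmf ≤ p_obs
p-value (two-sided) = 0.31453
At α=0.05: p ≥ α → fail to reject H₀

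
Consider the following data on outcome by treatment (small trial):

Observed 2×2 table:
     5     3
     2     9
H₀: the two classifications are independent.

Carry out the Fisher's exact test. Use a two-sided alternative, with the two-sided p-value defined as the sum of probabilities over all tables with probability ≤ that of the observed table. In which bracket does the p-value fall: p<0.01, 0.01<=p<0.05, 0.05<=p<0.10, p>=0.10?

Margins: r₁=8, r₂=11, c₁=7, c₂=12, n=19
p_obs = C(8,5)·C(11,2)/C(19,7); sum pmf over tables with pmf ≤ p_obs
p-value (two-sided) = 0.07395
→ bracket: 0.05<=p<0.10

p-value bracket: 0.05<=p<0.10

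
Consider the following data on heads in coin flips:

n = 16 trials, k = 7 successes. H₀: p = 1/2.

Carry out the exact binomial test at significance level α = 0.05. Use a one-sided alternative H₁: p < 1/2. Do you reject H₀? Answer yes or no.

reject H₀: no

Exact binomial: n=16, k=7, p₀=1/2=0.5000
P(X≤7) from Σ C(n,i)·p₀^i·(1−p₀)^(n−i)
p-value (one-sided, H₁ less) = 0.40181
At α=0.05: p ≥ α → fail to reject H₀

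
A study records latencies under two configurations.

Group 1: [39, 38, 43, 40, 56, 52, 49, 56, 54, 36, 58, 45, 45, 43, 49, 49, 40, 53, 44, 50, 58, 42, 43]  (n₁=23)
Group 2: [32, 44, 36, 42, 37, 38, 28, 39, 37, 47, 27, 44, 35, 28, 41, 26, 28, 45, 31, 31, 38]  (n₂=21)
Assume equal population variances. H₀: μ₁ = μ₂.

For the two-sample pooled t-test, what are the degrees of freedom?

df = n₁ + n₂ − 2 = 23 + 21 − 2 = 42

degrees of freedom = 42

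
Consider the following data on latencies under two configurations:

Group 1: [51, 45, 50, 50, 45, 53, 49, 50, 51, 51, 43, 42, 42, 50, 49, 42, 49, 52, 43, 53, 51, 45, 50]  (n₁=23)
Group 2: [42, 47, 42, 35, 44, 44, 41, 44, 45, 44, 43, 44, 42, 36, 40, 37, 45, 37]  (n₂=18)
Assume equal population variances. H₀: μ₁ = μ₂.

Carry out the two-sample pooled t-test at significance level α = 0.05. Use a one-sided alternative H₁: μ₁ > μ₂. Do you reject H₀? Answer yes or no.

reject H₀: yes

x̄₁=48.087, s₁=3.753, n₁=23
x̄₂=41.778, s₂=3.457, n₂=18
s_p² = [22·3.753² + 17·3.457²]/39 = 13.1522
SE = √(s_p²·(1/23+1/18)) = 1.1413
t = (48.087−41.778)/1.1413 = 5.5282
df = 39
p-value (one-sided, H₁ greater) = 0.00000
At α=0.05: p < α → reject H₀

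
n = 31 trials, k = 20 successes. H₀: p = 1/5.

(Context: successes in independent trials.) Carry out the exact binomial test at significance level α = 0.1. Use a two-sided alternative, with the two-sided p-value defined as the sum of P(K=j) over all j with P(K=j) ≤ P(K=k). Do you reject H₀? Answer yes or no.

Exact binomial: n=31, k=20, p₀=1/5=0.2000
P(X=j) = C(n,j)·p₀^j·(1−p₀)^(n−j); p = Σ P(X=j) over j with P(X=j) ≤ P(X=20)
p-value (two-sided) = 0.00000
At α=0.1: p < α → reject H₀

reject H₀: yes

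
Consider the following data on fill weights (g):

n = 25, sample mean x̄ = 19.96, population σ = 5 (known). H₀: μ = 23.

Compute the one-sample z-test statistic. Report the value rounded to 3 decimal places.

SE = σ/√n = 5/√25 = 1.0000
z = (x̄−μ₀)/SE = (19.96−23)/1.0000 = -3.0400

test statistic = -3.040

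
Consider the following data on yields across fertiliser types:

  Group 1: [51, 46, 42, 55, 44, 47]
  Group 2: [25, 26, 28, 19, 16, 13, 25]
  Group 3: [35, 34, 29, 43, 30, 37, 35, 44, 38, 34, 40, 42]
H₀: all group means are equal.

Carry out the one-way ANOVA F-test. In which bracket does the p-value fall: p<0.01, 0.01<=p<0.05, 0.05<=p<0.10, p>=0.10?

p-value bracket: p<0.01

Group means [47.50, 21.71, 36.75], grand mean 35.120
SSB = Σnᵢ(x̄ᵢ−x̄)² = 2209.461; SSW = ΣΣ(x−x̄ᵢ)² = 567.179
MSB = 2209.461/2 = 1104.7307; MSW = 567.179/22 = 25.7808
F = MSB/MSW = 42.8508
df = (2, 22)
p-value (upper-tail) = 0.00000
→ bracket: p<0.01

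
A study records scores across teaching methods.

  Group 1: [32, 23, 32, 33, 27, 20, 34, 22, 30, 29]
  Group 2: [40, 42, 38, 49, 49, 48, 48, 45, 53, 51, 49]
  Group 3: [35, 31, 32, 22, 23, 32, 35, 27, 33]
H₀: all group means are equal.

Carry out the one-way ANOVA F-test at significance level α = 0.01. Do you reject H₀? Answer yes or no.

Group means [28.20, 46.55, 30.00], grand mean 35.467
SSB = Σnᵢ(x̄ᵢ−x̄)² = 2147.139; SSW = ΣΣ(x−x̄ᵢ)² = 636.327
MSB = 2147.139/2 = 1073.5697; MSW = 636.327/27 = 23.5677
F = MSB/MSW = 45.5526
df = (2, 27)
p-value (upper-tail) = 0.00000
At α=0.01: p < α → reject H₀

reject H₀: yes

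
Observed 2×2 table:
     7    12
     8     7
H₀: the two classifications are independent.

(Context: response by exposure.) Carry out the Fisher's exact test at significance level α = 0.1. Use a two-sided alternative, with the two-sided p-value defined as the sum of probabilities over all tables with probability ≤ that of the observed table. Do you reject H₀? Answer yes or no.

Margins: r₁=19, r₂=15, c₁=15, c₂=19, n=34
p_obs = C(19,7)·C(15,8)/C(34,15); sum pmf over tables with pmf ≤ p_obs
p-value (two-sided) = 0.48883
At α=0.1: p ≥ α → fail to reject H₀

reject H₀: no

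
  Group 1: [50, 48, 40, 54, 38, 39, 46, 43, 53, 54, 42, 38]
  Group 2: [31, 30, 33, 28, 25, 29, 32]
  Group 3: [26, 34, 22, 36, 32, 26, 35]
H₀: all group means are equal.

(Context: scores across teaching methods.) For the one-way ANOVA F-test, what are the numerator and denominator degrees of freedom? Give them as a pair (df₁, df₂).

degrees of freedom = [2, 23]

k = 3 groups, N = 26 total
df = (k−1, N−k) = (3−1, 26−3) = (2, 23)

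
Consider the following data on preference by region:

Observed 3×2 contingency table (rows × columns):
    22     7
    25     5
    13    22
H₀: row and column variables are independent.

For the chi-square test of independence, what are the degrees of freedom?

df = (r−1)(c−1) = (3−1)·(2−1) = 2

degrees of freedom = 2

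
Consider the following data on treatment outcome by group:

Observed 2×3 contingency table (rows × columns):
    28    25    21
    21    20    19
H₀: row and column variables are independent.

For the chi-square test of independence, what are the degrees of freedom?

degrees of freedom = 2

df = (r−1)(c−1) = (2−1)·(3−1) = 2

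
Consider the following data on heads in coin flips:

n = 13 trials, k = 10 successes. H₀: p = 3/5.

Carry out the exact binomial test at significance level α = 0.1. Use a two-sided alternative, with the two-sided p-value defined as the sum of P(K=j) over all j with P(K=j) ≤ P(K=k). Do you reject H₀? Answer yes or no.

reject H₀: no

Exact binomial: n=13, k=10, p₀=3/5=0.6000
P(X=j) = C(n,j)·p₀^j·(1−p₀)^(n−j); p = Σ P(X=j) over j with P(X=j) ≤ P(X=10)
p-value (two-sided) = 0.26625
At α=0.1: p ≥ α → fail to reject H₀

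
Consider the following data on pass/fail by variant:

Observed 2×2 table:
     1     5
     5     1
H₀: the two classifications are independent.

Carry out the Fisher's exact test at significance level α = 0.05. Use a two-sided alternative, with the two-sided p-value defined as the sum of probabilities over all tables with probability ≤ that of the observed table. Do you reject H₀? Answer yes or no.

Margins: r₁=6, r₂=6, c₁=6, c₂=6, n=12
p_obs = C(6,1)·C(6,5)/C(12,6); sum pmf over tables with pmf ≤ p_obs
p-value (two-sided) = 0.08009
At α=0.05: p ≥ α → fail to reject H₀

reject H₀: no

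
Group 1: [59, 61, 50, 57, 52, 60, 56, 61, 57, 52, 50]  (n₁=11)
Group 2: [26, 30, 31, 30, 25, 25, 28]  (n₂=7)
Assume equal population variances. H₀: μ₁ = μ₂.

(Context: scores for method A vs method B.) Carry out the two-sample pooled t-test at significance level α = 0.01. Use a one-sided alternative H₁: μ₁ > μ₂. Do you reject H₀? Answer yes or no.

x̄₁=55.909, s₁=4.253, n₁=11
x̄₂=27.857, s₂=2.545, n₂=7
s_p² = [10·4.253² + 6·2.545²]/16 = 13.7354
SE = √(s_p²·(1/11+1/7)) = 1.7919
t = (55.909−27.857)/1.7919 = 15.6549
df = 16
p-value (one-sided, H₁ greater) = 0.00000
At α=0.01: p < α → reject H₀

reject H₀: yes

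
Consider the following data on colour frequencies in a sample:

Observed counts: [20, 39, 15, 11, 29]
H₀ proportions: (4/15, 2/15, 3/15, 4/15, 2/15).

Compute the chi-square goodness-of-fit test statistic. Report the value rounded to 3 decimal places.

n = 114; E_i = n·p_i = [30.40, 15.20, 22.80, 30.40, 15.20]
χ² = (20−30.40)²/30.40 + (39−15.20)²/15.20 + (15−22.80)²/22.80 + (11−30.40)²/30.40 + (29−15.20)²/15.20 = 68.4013
df = 4

test statistic = 68.401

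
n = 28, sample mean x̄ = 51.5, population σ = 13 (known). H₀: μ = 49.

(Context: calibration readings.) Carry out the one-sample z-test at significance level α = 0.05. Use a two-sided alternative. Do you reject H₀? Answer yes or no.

SE = σ/√n = 13/√28 = 2.4568
z = (x̄−μ₀)/SE = (51.5−49)/2.4568 = 1.0176
p-value (two-sided) = 0.30887
At α=0.05: p ≥ α → fail to reject H₀

reject H₀: no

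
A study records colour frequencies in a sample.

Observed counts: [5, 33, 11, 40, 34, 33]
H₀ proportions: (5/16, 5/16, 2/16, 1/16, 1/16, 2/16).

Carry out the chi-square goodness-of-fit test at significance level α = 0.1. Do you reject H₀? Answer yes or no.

reject H₀: yes

n = 156; E_i = n·p_i = [48.75, 48.75, 19.50, 9.75, 9.75, 19.50]
χ² = (5−48.75)²/48.75 + (33−48.75)²/48.75 + (11−19.50)²/19.50 + (40−9.75)²/9.75 + (34−9.75)²/9.75 + (33−19.50)²/19.50 = 211.5692
df = 5
p-value (upper-tail) = 0.00000
At α=0.1: p < α → reject H₀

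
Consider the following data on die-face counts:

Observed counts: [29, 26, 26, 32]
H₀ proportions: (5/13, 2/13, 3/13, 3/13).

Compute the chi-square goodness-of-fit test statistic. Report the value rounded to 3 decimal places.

n = 113; E_i = n·p_i = [43.46, 17.38, 26.08, 26.08]
χ² = (29−43.46)²/43.46 + (26−17.38)²/17.38 + (26−26.08)²/26.08 + (32−26.08)²/26.08 = 10.4271
df = 3

test statistic = 10.427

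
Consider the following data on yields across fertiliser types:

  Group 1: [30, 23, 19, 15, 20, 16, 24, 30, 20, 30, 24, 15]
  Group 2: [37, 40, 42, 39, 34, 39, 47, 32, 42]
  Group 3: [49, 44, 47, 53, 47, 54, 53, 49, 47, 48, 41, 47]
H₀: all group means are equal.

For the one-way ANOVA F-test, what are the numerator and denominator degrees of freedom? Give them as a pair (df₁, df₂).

degrees of freedom = [2, 30]

k = 3 groups, N = 33 total
df = (k−1, N−k) = (3−1, 33−3) = (2, 30)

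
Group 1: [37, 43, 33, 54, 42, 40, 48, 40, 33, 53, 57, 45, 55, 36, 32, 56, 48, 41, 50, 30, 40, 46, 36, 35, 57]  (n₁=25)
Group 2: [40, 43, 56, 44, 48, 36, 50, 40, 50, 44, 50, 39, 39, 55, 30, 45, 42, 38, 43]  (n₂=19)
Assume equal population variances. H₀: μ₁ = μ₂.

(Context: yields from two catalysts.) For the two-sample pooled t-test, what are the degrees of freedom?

df = n₁ + n₂ − 2 = 25 + 19 − 2 = 42

degrees of freedom = 42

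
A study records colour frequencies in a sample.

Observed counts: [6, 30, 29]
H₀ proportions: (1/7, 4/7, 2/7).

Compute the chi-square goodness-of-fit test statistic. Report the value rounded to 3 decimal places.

n = 65; E_i = n·p_i = [9.29, 37.14, 18.57]
χ² = (6−9.29)²/9.29 + (30−37.14)²/37.14 + (29−18.57)²/18.57 = 8.3923
df = 2

test statistic = 8.392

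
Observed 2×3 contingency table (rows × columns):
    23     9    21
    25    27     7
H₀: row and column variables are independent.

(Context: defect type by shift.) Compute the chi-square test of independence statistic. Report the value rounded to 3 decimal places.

Row totals [53, 59], col totals [48, 36, 28], n=112
χ² = (23−22.71)²/22.71 + (9−17.04)²/17.04 + (21−13.25)²/13.25 + (25−25.29)²/25.29 + (27−18.96)²/18.96 + (7−14.75)²/14.75 = 15.8073
df = 2

test statistic = 15.807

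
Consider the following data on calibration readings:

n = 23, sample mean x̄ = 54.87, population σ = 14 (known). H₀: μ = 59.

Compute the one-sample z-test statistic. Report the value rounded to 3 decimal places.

test statistic = -1.415

SE = σ/√n = 14/√23 = 2.9192
z = (x̄−μ₀)/SE = (54.87−59)/2.9192 = -1.4148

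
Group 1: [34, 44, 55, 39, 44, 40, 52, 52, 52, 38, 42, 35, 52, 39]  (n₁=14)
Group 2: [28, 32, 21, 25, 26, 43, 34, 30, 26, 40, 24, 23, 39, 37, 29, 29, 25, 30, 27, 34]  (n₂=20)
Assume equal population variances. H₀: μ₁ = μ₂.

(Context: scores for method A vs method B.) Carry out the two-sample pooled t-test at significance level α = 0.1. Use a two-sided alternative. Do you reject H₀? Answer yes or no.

reject H₀: yes

x̄₁=44.143, s₁=7.145, n₁=14
x̄₂=30.100, s₂=6.060, n₂=20
s_p² = [13·7.145² + 19·6.060²]/32 = 42.5473
SE = √(s_p²·(1/14+1/20)) = 2.2730
t = (44.143−30.100)/2.2730 = 6.1782
df = 32
p-value (two-sided) = 0.00000
At α=0.1: p < α → reject H₀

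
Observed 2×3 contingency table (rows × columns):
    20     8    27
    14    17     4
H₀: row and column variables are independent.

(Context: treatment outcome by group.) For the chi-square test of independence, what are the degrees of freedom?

df = (r−1)(c−1) = (2−1)·(3−1) = 2

degrees of freedom = 2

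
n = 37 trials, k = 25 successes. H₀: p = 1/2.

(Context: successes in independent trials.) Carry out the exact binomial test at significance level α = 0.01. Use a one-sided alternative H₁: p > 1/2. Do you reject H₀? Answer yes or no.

reject H₀: no

Exact binomial: n=37, k=25, p₀=1/2=0.5000
P(X≥25) from Σ C(n,i)·p₀^i·(1−p₀)^(n−i)
p-value (one-sided, H₁ greater) = 0.02352
At α=0.01: p ≥ α → fail to reject H₀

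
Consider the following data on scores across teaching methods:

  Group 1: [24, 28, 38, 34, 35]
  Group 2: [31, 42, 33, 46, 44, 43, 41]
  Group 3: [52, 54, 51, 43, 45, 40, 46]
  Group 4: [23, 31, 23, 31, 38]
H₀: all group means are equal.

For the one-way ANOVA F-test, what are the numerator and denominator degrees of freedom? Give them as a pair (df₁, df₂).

degrees of freedom = [3, 20]

k = 4 groups, N = 24 total
df = (k−1, N−k) = (4−1, 24−4) = (3, 20)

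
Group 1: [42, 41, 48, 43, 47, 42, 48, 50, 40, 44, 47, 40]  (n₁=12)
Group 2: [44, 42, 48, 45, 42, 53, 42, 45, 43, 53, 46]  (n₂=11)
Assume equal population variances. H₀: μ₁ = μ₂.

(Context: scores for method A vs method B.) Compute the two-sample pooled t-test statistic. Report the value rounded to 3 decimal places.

x̄₁=44.333, s₁=3.499, n₁=12
x̄₂=45.727, s₂=4.052, n₂=11
s_p² = [11·3.499² + 10·4.052²]/21 = 14.2309
SE = √(s_p²·(1/12+1/11)) = 1.5747
t = (44.333−45.727)/1.5747 = -0.8852
df = 21

test statistic = -0.885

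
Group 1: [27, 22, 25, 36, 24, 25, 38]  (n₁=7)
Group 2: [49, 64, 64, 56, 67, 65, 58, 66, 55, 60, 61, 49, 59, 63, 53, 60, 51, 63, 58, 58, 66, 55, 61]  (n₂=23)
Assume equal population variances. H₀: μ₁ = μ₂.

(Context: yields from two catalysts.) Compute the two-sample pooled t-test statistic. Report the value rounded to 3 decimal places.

x̄₁=28.143, s₁=6.256, n₁=7
x̄₂=59.174, s₂=5.365, n₂=23
s_p² = [6·6.256² + 22·5.365²]/28 = 31.0058
SE = √(s_p²·(1/7+1/23)) = 2.4036
t = (28.143−59.174)/2.4036 = -12.9100
df = 28

test statistic = -12.910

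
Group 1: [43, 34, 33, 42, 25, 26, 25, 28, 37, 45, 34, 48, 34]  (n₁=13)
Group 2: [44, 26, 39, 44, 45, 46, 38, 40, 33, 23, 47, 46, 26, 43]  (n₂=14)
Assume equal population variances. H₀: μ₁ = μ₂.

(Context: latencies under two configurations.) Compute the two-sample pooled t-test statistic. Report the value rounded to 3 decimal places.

x̄₁=34.923, s₁=7.762, n₁=13
x̄₂=38.571, s₂=8.290, n₂=14
s_p² = [12·7.762² + 13·8.290²]/25 = 64.6541
SE = √(s_p²·(1/13+1/14)) = 3.0970
t = (34.923−38.571)/3.0970 = -1.1780
df = 25

test statistic = -1.178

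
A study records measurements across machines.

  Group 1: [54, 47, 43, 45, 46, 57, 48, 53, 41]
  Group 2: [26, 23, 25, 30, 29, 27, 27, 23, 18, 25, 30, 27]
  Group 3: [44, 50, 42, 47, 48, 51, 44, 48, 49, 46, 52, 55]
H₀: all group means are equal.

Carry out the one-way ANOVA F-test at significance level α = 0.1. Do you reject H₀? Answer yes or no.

Group means [48.22, 25.83, 48.00], grand mean 40.000
SSB = Σnᵢ(x̄ᵢ−x̄)² = 3784.778; SSW = ΣΣ(x−x̄ᵢ)² = 509.222
MSB = 3784.778/2 = 1892.3889; MSW = 509.222/30 = 16.9741
F = MSB/MSW = 111.4870
df = (2, 30)
p-value (upper-tail) = 0.00000
At α=0.1: p < α → reject H₀

reject H₀: yes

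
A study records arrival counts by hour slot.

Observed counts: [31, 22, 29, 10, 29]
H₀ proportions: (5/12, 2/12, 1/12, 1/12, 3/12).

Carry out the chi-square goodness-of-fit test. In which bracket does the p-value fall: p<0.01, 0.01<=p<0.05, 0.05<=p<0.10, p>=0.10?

n = 121; E_i = n·p_i = [50.42, 20.17, 10.08, 10.08, 30.25]
χ² = (31−50.42)²/50.42 + (22−20.17)²/20.17 + (29−10.08)²/10.08 + (10−10.08)²/10.08 + (29−30.25)²/30.25 = 43.1851
df = 4
p-value (upper-tail) = 0.00000
→ bracket: p<0.01

p-value bracket: p<0.01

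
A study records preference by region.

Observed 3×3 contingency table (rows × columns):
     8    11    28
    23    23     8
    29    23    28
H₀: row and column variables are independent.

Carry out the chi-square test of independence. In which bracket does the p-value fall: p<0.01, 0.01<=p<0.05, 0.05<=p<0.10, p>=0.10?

Row totals [47, 54, 80], col totals [60, 57, 64], n=181
χ² = (8−15.58)²/15.58 + (11−14.80)²/14.80 + (28−16.62)²/16.62 + (23−17.90)²/17.90 + (23−17.01)²/17.01 + (8−19.09)²/19.09 + (29−26.52)²/26.52 + (23−25.19)²/25.19 + (28−28.29)²/28.29 = 22.8959
df = 4
p-value (upper-tail) = 0.00013
→ bracket: p<0.01

p-value bracket: p<0.01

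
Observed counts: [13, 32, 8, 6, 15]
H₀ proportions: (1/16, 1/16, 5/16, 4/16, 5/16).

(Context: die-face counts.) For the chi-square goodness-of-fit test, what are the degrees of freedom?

degrees of freedom = 4

df = k − 1 = 5 − 1 = 4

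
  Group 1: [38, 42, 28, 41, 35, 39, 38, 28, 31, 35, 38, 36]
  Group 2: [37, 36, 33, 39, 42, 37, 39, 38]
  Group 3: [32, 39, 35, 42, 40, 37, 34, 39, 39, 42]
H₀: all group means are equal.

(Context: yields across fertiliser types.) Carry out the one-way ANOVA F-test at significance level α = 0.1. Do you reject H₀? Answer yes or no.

reject H₀: no

Group means [35.75, 37.62, 37.90], grand mean 36.967
SSB = Σnᵢ(x̄ᵢ−x̄)² = 29.942; SSW = ΣΣ(x−x̄ᵢ)² = 385.025
MSB = 29.942/2 = 14.9708; MSW = 385.025/27 = 14.2602
F = MSB/MSW = 1.0498
df = (2, 27)
p-value (upper-tail) = 0.36385
At α=0.1: p ≥ α → fail to reject H₀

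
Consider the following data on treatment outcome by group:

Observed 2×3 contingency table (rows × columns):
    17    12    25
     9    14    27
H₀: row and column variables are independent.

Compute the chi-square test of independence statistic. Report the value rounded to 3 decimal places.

Row totals [54, 50], col totals [26, 26, 52], n=104
χ² = (17−13.50)²/13.50 + (12−13.50)²/13.50 + (25−27.00)²/27.00 + (9−12.50)²/12.50 + (14−12.50)²/12.50 + (27−25.00)²/25.00 = 2.5422
df = 2

test statistic = 2.542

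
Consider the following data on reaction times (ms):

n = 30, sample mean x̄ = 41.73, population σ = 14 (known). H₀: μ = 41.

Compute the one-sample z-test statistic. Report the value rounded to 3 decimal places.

SE = σ/√n = 14/√30 = 2.5560
z = (x̄−μ₀)/SE = (41.73−41)/2.5560 = 0.2856

test statistic = 0.286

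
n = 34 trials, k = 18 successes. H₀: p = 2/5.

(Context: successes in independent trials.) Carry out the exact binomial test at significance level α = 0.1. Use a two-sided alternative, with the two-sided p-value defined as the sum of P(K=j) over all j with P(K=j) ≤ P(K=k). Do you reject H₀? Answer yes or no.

Exact binomial: n=34, k=18, p₀=2/5=0.4000
P(X=j) = C(n,j)·p₀^j·(1−p₀)^(n−j); p = Σ P(X=j) over j with P(X=j) ≤ P(X=18)
p-value (two-sided) = 0.16033
At α=0.1: p ≥ α → fail to reject H₀

reject H₀: no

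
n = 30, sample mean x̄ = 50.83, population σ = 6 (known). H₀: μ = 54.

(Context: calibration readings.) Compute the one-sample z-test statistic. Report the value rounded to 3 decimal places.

SE = σ/√n = 6/√30 = 1.0954
z = (x̄−μ₀)/SE = (50.83−54)/1.0954 = -2.8938

test statistic = -2.894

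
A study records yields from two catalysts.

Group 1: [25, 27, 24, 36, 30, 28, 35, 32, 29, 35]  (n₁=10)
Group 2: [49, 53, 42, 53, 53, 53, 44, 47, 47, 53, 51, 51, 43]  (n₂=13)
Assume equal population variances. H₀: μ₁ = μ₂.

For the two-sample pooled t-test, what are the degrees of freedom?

df = n₁ + n₂ − 2 = 10 + 13 − 2 = 21

degrees of freedom = 21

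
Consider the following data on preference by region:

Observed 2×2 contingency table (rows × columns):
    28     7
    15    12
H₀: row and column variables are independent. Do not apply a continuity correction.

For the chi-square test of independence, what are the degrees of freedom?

df = (r−1)(c−1) = (2−1)·(2−1) = 1

degrees of freedom = 1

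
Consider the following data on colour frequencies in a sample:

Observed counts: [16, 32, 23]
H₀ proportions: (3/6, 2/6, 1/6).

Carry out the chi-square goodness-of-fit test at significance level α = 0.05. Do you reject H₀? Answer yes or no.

n = 71; E_i = n·p_i = [35.50, 23.67, 11.83]
χ² = (16−35.50)²/35.50 + (32−23.67)²/23.67 + (23−11.83)²/11.83 = 24.1831
df = 2
p-value (upper-tail) = 0.00001
At α=0.05: p < α → reject H₀

reject H₀: yes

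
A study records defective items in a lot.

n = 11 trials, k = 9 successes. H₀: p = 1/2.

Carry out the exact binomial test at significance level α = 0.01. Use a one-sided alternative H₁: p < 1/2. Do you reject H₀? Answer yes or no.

reject H₀: no

Exact binomial: n=11, k=9, p₀=1/2=0.5000
P(X≤9) from Σ C(n,i)·p₀^i·(1−p₀)^(n−i)
p-value (one-sided, H₁ less) = 0.99414
At α=0.01: p ≥ α → fail to reject H₀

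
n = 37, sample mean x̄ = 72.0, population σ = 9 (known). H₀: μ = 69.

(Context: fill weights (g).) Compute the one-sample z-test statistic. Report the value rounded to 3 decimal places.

test statistic = 2.028

SE = σ/√n = 9/√37 = 1.4796
z = (x̄−μ₀)/SE = (72.0−69)/1.4796 = 2.0276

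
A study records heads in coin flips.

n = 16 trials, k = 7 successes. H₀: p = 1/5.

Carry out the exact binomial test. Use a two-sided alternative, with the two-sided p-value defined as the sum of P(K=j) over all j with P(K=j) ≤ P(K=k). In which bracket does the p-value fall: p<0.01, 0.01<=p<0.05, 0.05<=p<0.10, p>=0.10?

p-value bracket: 0.01<=p<0.05

Exact binomial: n=16, k=7, p₀=1/5=0.2000
P(X=j) = C(n,j)·p₀^j·(1−p₀)^(n−j); p = Σ P(X=j) over j with P(X=j) ≤ P(X=7)
p-value (two-sided) = 0.02666
→ bracket: 0.01<=p<0.05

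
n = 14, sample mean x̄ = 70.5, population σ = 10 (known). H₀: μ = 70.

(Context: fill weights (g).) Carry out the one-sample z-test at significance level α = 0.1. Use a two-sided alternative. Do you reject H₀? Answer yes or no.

reject H₀: no

SE = σ/√n = 10/√14 = 2.6726
z = (x̄−μ₀)/SE = (70.5−70)/2.6726 = 0.1871
p-value (two-sided) = 0.85160
At α=0.1: p ≥ α → fail to reject H₀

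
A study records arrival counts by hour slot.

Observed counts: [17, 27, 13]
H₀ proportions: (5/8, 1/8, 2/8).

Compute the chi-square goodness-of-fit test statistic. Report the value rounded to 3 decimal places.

test statistic = 65.288

n = 57; E_i = n·p_i = [35.62, 7.12, 14.25]
χ² = (17−35.62)²/35.62 + (27−7.12)²/7.12 + (13−14.25)²/14.25 = 65.2877
df = 2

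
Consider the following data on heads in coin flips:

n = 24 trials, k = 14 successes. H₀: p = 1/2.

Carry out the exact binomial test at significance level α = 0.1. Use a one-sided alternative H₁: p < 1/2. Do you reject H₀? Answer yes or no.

reject H₀: no

Exact binomial: n=24, k=14, p₀=1/2=0.5000
P(X≤14) from Σ C(n,i)·p₀^i·(1−p₀)^(n−i)
p-value (one-sided, H₁ less) = 0.84627
At α=0.1: p ≥ α → fail to reject H₀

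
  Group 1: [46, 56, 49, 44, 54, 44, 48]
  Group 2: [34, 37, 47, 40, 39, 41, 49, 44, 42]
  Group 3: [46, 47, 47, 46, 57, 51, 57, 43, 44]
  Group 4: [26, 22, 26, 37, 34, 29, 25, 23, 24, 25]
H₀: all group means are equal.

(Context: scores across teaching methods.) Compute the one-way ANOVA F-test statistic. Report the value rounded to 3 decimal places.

test statistic = 40.013

Group means [48.71, 41.44, 48.67, 27.10], grand mean 40.657
SSB = Σnᵢ(x̄ᵢ−x̄)² = 2875.335; SSW = ΣΣ(x−x̄ᵢ)² = 742.551
MSB = 2875.335/3 = 958.4450; MSW = 742.551/31 = 23.9533
F = MSB/MSW = 40.0131
df = (3, 31)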